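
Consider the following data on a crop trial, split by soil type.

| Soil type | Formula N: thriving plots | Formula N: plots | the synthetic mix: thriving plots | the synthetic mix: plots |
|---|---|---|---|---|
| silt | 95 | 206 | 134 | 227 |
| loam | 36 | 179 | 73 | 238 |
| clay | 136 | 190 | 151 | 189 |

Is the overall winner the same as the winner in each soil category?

Silt: Formula N 95/206 = 46.1%, the synthetic mix 134/227 = 59.0% → the synthetic mix
Loam: Formula N 36/179 = 20.1%, the synthetic mix 73/238 = 30.7% → the synthetic mix
Clay: Formula N 136/190 = 71.6%, the synthetic mix 151/189 = 79.9% → the synthetic mix
Overall: Formula N 267/575 = 46.4%, the synthetic mix 358/654 = 54.7% → the synthetic mix
The synthetic mix wins overall and in every soil group — no reversal.

Yes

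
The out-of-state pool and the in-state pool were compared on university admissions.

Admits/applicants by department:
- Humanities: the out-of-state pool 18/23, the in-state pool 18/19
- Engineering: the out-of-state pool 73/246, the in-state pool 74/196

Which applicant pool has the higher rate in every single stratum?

Humanities: the out-of-state pool 18/23 = 78.3%, the in-state pool 18/19 = 94.7% → the in-state pool
Engineering: the out-of-state pool 73/246 = 29.7%, the in-state pool 74/196 = 37.8% → the in-state pool
The in-state pool has the higher rate in both groups.

the in-state pool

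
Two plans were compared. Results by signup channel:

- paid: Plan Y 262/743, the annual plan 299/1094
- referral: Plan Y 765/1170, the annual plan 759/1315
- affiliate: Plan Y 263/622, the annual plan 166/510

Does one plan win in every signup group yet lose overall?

No

Paid: Plan Y 262/743 = 35.3%, the annual plan 299/1094 = 27.3% → Plan Y
Referral: Plan Y 765/1170 = 65.4%, the annual plan 759/1315 = 57.7% → Plan Y
Affiliate: Plan Y 263/622 = 42.3%, the annual plan 166/510 = 32.5% → Plan Y
Overall: Plan Y 1290/2535 = 50.9%, the annual plan 1224/2919 = 41.9% → Plan Y
Plan Y wins overall and in every signup group — no reversal.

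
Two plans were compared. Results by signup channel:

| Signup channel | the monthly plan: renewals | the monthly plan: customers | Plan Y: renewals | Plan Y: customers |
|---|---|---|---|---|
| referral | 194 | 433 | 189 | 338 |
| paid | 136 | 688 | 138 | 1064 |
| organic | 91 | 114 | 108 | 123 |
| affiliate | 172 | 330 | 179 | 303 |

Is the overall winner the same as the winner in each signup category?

No

Referral: the monthly plan 194/433 = 44.8%, Plan Y 189/338 = 55.9% → Plan Y
Paid: the monthly plan 136/688 = 19.8%, Plan Y 138/1064 = 13.0% → the monthly plan
Organic: the monthly plan 91/114 = 79.8%, Plan Y 108/123 = 87.8% → Plan Y
Affiliate: the monthly plan 172/330 = 52.1%, Plan Y 179/303 = 59.1% → Plan Y
Overall: the monthly plan 593/1565 = 37.9%, Plan Y 614/1828 = 33.6% → the monthly plan
Neither sweeps: the monthly plan wins 1 of 4 groups, Plan Y wins 3. The monthly plan wins overall but not every group — no Simpson reversal.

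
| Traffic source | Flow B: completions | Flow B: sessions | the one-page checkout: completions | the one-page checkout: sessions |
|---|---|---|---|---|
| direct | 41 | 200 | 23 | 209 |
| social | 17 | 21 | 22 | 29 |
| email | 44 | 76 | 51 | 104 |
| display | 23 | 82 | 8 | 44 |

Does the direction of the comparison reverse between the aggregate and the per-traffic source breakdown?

Direct: Flow B 41/200 = 20.5%, the one-page checkout 23/209 = 11.0% → Flow B
Social: Flow B 17/21 = 81.0%, the one-page checkout 22/29 = 75.9% → Flow B
Email: Flow B 44/76 = 57.9%, the one-page checkout 51/104 = 49.0% → Flow B
Display: Flow B 23/82 = 28.0%, the one-page checkout 8/44 = 18.2% → Flow B
Overall: Flow B 125/379 = 33.0%, the one-page checkout 104/386 = 26.9% → Flow B
Flow B wins overall and in every traffic group — no reversal.

No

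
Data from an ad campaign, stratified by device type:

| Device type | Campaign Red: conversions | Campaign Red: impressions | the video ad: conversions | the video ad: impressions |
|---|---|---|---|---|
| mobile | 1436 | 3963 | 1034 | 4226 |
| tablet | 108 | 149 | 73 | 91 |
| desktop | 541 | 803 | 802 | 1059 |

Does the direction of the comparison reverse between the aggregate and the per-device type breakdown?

No

Mobile: Campaign Red 1436/3963 = 36.2%, the video ad 1034/4226 = 24.5% → Campaign Red
Tablet: Campaign Red 108/149 = 72.5%, the video ad 73/91 = 80.2% → the video ad
Desktop: Campaign Red 541/803 = 67.4%, the video ad 802/1059 = 75.7% → the video ad
Overall: Campaign Red 2085/4915 = 42.4%, the video ad 1909/5376 = 35.5% → Campaign Red
Neither sweeps: Campaign Red wins 1 of 3 groups, the video ad wins 2. Campaign Red wins overall but not every group — no Simpson reversal.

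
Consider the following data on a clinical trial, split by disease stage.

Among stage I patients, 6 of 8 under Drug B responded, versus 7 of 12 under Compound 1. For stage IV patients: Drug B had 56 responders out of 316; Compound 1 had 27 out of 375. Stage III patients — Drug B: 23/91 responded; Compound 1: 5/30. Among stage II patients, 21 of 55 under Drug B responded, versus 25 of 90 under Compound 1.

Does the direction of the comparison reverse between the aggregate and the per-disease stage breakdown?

Stage I: Drug B 6/8 = 75.0%, Compound 1 7/12 = 58.3% → Drug B
Stage IV: Drug B 56/316 = 17.7%, Compound 1 27/375 = 7.2% → Drug B
Stage III: Drug B 23/91 = 25.3%, Compound 1 5/30 = 16.7% → Drug B
Stage II: Drug B 21/55 = 38.2%, Compound 1 25/90 = 27.8% → Drug B
Overall: Drug B 106/470 = 22.6%, Compound 1 64/507 = 12.6% → Drug B
Drug B wins overall and in every disease group — no reversal.

No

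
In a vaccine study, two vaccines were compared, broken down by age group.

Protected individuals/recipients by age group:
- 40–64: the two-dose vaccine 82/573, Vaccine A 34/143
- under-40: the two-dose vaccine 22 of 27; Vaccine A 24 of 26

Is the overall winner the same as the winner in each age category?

40–64: the two-dose vaccine 82/573 = 14.3%, Vaccine A 34/143 = 23.8% → Vaccine A
Under-40: the two-dose vaccine 22/27 = 81.5%, Vaccine A 24/26 = 92.3% → Vaccine A
Overall: the two-dose vaccine 104/600 = 17.3%, Vaccine A 58/169 = 34.3% → Vaccine A
Vaccine A wins overall and in every age group — no reversal.

Yes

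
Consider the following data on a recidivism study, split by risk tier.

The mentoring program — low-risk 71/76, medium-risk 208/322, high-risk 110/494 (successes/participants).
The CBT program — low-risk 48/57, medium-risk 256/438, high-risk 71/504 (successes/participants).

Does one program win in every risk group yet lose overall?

Low-risk: the mentoring program 71/76 = 93.4%, the CBT program 48/57 = 84.2% → the mentoring program
Medium-risk: the mentoring program 208/322 = 64.6%, the CBT program 256/438 = 58.4% → the mentoring program
High-risk: the mentoring program 110/494 = 22.3%, the CBT program 71/504 = 14.1% → the mentoring program
Overall: the mentoring program 389/892 = 43.6%, the CBT program 375/999 = 37.5% → the mentoring program
The mentoring program wins overall and in every risk group — no reversal.

No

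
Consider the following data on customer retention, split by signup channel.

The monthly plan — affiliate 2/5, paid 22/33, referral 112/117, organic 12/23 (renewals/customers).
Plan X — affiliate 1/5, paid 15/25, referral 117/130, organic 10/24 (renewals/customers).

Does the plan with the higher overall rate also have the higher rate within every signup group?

Yes

Affiliate: the monthly plan 2/5 = 40.0%, Plan X 1/5 = 20.0% → the monthly plan
Paid: the monthly plan 22/33 = 66.7%, Plan X 15/25 = 60.0% → the monthly plan
Referral: the monthly plan 112/117 = 95.7%, Plan X 117/130 = 90.0% → the monthly plan
Organic: the monthly plan 12/23 = 52.2%, Plan X 10/24 = 41.7% → the monthly plan
Overall: the monthly plan 148/178 = 83.1%, Plan X 143/184 = 77.7% → the monthly plan
The monthly plan wins overall and in every signup group — no reversal.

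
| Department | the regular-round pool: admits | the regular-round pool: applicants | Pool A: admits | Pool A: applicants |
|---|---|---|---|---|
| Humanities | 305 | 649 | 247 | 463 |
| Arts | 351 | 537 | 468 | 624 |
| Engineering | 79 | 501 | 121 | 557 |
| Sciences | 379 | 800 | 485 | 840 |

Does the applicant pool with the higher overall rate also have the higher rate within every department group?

Yes

Humanities: the regular-round pool 305/649 = 47.0%, Pool A 247/463 = 53.3% → Pool A
Arts: the regular-round pool 351/537 = 65.4%, Pool A 468/624 = 75.0% → Pool A
Engineering: the regular-round pool 79/501 = 15.8%, Pool A 121/557 = 21.7% → Pool A
Sciences: the regular-round pool 379/800 = 47.4%, Pool A 485/840 = 57.7% → Pool A
Overall: the regular-round pool 1114/2487 = 44.8%, Pool A 1321/2484 = 53.2% → Pool A
Pool A wins overall and in every department group — no reversal.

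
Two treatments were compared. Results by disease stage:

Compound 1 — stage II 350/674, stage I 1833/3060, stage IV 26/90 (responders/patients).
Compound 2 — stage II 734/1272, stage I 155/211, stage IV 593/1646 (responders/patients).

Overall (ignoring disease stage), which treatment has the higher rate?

Stage II: Compound 1 350/674 = 51.9%, Compound 2 734/1272 = 57.7% → Compound 2
Stage I: Compound 1 1833/3060 = 59.9%, Compound 2 155/211 = 73.5% → Compound 2
Stage IV: Compound 1 26/90 = 28.9%, Compound 2 593/1646 = 36.0% → Compound 2
Overall: Compound 1 2209/3824 = 57.8%, Compound 2 1482/3129 = 47.4% → Compound 1
(Compound 2 wins every disease group but Compound 1 wins overall — Compound 2's patients skew toward the low-rate stage IV group.)

Compound 1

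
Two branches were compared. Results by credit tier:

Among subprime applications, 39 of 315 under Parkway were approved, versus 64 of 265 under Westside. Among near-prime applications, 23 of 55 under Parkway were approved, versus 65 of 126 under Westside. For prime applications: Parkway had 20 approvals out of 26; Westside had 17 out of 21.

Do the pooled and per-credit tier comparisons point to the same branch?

Subprime: Parkway 39/315 = 12.4%, Westside 64/265 = 24.2% → Westside
Near-prime: Parkway 23/55 = 41.8%, Westside 65/126 = 51.6% → Westside
Prime: Parkway 20/26 = 76.9%, Westside 17/21 = 81.0% → Westside
Overall: Parkway 82/396 = 20.7%, Westside 146/412 = 35.4% → Westside
Westside wins overall and in every credit group — no reversal.

Yes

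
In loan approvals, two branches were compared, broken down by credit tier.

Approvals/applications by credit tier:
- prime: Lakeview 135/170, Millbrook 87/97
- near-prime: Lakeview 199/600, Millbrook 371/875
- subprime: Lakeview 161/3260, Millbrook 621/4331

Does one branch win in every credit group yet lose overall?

Prime: Lakeview 135/170 = 79.4%, Millbrook 87/97 = 89.7% → Millbrook
Near-prime: Lakeview 199/600 = 33.2%, Millbrook 371/875 = 42.4% → Millbrook
Subprime: Lakeview 161/3260 = 4.9%, Millbrook 621/4331 = 14.3% → Millbrook
Overall: Lakeview 495/4030 = 12.3%, Millbrook 1079/5303 = 20.3% → Millbrook
Millbrook wins overall and in every credit group — no reversal.

No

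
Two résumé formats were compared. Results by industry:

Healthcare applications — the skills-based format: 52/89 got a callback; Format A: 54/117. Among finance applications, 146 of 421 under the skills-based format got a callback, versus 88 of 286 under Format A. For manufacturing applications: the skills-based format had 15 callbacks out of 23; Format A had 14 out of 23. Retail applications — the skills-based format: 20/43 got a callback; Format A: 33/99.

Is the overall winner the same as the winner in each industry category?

Healthcare: the skills-based format 52/89 = 58.4%, Format A 54/117 = 46.2% → the skills-based format
Finance: the skills-based format 146/421 = 34.7%, Format A 88/286 = 30.8% → the skills-based format
Manufacturing: the skills-based format 15/23 = 65.2%, Format A 14/23 = 60.9% → the skills-based format
Retail: the skills-based format 20/43 = 46.5%, Format A 33/99 = 33.3% → the skills-based format
Overall: the skills-based format 233/576 = 40.5%, Format A 189/525 = 36.0% → the skills-based format
The skills-based format wins overall and in every industry group — no reversal.

Yes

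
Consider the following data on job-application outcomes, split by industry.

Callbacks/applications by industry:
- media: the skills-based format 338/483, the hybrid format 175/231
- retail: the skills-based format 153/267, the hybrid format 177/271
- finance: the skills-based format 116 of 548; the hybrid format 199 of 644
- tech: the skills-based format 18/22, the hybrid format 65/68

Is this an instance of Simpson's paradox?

No

Media: the skills-based format 338/483 = 70.0%, the hybrid format 175/231 = 75.8% → the hybrid format
Retail: the skills-based format 153/267 = 57.3%, the hybrid format 177/271 = 65.3% → the hybrid format
Finance: the skills-based format 116/548 = 21.2%, the hybrid format 199/644 = 30.9% → the hybrid format
Tech: the skills-based format 18/22 = 81.8%, the hybrid format 65/68 = 95.6% → the hybrid format
Overall: the skills-based format 625/1320 = 47.3%, the hybrid format 616/1214 = 50.7% → the hybrid format
The hybrid format wins overall and in every industry group — no reversal.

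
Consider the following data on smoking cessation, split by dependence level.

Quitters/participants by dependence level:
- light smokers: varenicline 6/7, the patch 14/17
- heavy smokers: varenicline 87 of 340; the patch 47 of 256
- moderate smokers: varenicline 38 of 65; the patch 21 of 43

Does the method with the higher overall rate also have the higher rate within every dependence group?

Yes

Light smokers: varenicline 6/7 = 85.7%, the patch 14/17 = 82.4% → varenicline
Heavy smokers: varenicline 87/340 = 25.6%, the patch 47/256 = 18.4% → varenicline
Moderate smokers: varenicline 38/65 = 58.5%, the patch 21/43 = 48.8% → varenicline
Overall: varenicline 131/412 = 31.8%, the patch 82/316 = 25.9% → varenicline
Varenicline wins overall and in every dependence group — no reversal.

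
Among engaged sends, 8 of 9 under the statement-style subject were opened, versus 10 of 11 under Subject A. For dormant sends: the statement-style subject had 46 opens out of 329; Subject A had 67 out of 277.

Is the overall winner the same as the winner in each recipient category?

Yes

Engaged: the statement-style subject 8/9 = 88.9%, Subject A 10/11 = 90.9% → Subject A
Dormant: the statement-style subject 46/329 = 14.0%, Subject A 67/277 = 24.2% → Subject A
Overall: the statement-style subject 54/338 = 16.0%, Subject A 77/288 = 26.7% → Subject A
Subject A wins overall and in every recipient group — no reversal.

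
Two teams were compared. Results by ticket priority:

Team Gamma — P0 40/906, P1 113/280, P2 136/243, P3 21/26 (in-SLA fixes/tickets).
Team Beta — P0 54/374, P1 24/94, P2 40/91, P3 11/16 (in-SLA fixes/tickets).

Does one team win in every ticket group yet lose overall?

No

P0: Team Gamma 40/906 = 4.4%, Team Beta 54/374 = 14.4% → Team Beta
P1: Team Gamma 113/280 = 40.4%, Team Beta 24/94 = 25.5% → Team Gamma
P2: Team Gamma 136/243 = 56.0%, Team Beta 40/91 = 44.0% → Team Gamma
P3: Team Gamma 21/26 = 80.8%, Team Beta 11/16 = 68.8% → Team Gamma
Overall: Team Gamma 310/1455 = 21.3%, Team Beta 129/575 = 22.4% → Team Beta
Neither sweeps: Team Gamma wins 3 of 4 groups, Team Beta wins 1. Team Beta wins overall but not every group — no Simpson reversal.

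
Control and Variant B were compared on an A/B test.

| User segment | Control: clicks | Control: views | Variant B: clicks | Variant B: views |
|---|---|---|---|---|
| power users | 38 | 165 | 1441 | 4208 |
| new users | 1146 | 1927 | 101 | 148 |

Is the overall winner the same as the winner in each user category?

Power users: Control 38/165 = 23.0%, Variant B 1441/4208 = 34.2% → Variant B
New users: Control 1146/1927 = 59.5%, Variant B 101/148 = 68.2% → Variant B
Overall: Control 1184/2092 = 56.6%, Variant B 1542/4356 = 35.4% → Control
Variant B wins each user group but Control wins overall — the comparison reverses. Variant B's views skew toward power users, which has a lower base rate.

No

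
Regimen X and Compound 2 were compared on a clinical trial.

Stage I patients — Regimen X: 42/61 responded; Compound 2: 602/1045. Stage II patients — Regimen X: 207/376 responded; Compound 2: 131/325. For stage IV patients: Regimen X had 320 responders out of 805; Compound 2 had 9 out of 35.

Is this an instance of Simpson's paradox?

Yes

Stage I: Regimen X 42/61 = 68.9%, Compound 2 602/1045 = 57.6% → Regimen X
Stage II: Regimen X 207/376 = 55.1%, Compound 2 131/325 = 40.3% → Regimen X
Stage IV: Regimen X 320/805 = 39.8%, Compound 2 9/35 = 25.7% → Regimen X
Overall: Regimen X 569/1242 = 45.8%, Compound 2 742/1405 = 52.8% → Compound 2
Regimen X wins each disease group but Compound 2 wins overall — the comparison reverses. Regimen X's patients skew toward stage IV, which has a lower base rate.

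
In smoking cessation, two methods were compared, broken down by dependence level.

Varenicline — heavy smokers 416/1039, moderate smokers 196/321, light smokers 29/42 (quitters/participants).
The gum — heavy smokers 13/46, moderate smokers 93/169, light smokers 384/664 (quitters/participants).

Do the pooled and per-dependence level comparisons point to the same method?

No

Heavy smokers: varenicline 416/1039 = 40.0%, the gum 13/46 = 28.3% → varenicline
Moderate smokers: varenicline 196/321 = 61.1%, the gum 93/169 = 55.0% → varenicline
Light smokers: varenicline 29/42 = 69.0%, the gum 384/664 = 57.8% → varenicline
Overall: varenicline 641/1402 = 45.7%, the gum 490/879 = 55.7% → the gum
Varenicline wins each dependence group but the gum wins overall — the comparison reverses. Varenicline's participants skew toward heavy smokers, which has a lower base rate.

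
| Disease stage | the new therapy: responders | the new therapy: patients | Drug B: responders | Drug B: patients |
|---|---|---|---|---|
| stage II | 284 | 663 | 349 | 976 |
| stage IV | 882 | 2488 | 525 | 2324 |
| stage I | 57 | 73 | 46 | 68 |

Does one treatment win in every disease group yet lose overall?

Stage II: the new therapy 284/663 = 42.8%, Drug B 349/976 = 35.8% → the new therapy
Stage IV: the new therapy 882/2488 = 35.5%, Drug B 525/2324 = 22.6% → the new therapy
Stage I: the new therapy 57/73 = 78.1%, Drug B 46/68 = 67.6% → the new therapy
Overall: the new therapy 1223/3224 = 37.9%, Drug B 920/3368 = 27.3% → the new therapy
The new therapy wins overall and in every disease group — no reversal.

No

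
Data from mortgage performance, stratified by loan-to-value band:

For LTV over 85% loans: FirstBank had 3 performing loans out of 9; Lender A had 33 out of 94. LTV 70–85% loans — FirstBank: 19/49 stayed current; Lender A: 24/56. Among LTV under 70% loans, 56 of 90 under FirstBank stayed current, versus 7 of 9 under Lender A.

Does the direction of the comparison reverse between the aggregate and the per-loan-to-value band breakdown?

Yes

LTV over 85%: FirstBank 3/9 = 33.3%, Lender A 33/94 = 35.1% → Lender A
LTV 70–85%: FirstBank 19/49 = 38.8%, Lender A 24/56 = 42.9% → Lender A
LTV under 70%: FirstBank 56/90 = 62.2%, Lender A 7/9 = 77.8% → Lender A
Overall: FirstBank 78/148 = 52.7%, Lender A 64/159 = 40.3% → FirstBank
Lender A wins each loan-to-value group but FirstBank wins overall — the comparison reverses. Lender A's loans skew toward LTV over 85%, which has a lower base rate.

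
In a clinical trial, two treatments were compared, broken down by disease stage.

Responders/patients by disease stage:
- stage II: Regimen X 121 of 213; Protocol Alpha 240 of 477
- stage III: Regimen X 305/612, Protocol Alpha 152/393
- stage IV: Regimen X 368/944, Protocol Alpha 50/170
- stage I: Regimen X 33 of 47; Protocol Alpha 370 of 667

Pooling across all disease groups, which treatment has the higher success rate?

Stage II: Regimen X 121/213 = 56.8%, Protocol Alpha 240/477 = 50.3% → Regimen X
Stage III: Regimen X 305/612 = 49.8%, Protocol Alpha 152/393 = 38.7% → Regimen X
Stage IV: Regimen X 368/944 = 39.0%, Protocol Alpha 50/170 = 29.4% → Regimen X
Stage I: Regimen X 33/47 = 70.2%, Protocol Alpha 370/667 = 55.5% → Regimen X
Overall: Regimen X 827/1816 = 45.5%, Protocol Alpha 812/1707 = 47.6% → Protocol Alpha
(Regimen X wins every disease group but Protocol Alpha wins overall — Regimen X's patients skew toward the low-rate stage IV group.)

Protocol Alpha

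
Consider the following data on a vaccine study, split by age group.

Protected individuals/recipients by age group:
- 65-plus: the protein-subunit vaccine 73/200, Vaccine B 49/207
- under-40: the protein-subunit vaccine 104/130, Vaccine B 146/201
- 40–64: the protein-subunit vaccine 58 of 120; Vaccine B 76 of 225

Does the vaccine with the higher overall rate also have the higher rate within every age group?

Yes

65-plus: the protein-subunit vaccine 73/200 = 36.5%, Vaccine B 49/207 = 23.7% → the protein-subunit vaccine
Under-40: the protein-subunit vaccine 104/130 = 80.0%, Vaccine B 146/201 = 72.6% → the protein-subunit vaccine
40–64: the protein-subunit vaccine 58/120 = 48.3%, Vaccine B 76/225 = 33.8% → the protein-subunit vaccine
Overall: the protein-subunit vaccine 235/450 = 52.2%, Vaccine B 271/633 = 42.8% → the protein-subunit vaccine
The protein-subunit vaccine wins overall and in every age group — no reversal.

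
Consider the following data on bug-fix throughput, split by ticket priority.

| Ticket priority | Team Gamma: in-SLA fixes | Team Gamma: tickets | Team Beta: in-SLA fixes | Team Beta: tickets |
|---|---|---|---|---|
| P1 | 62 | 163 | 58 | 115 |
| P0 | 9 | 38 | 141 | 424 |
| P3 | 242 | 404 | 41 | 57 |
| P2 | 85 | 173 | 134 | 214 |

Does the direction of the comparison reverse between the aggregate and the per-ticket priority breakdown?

Yes

P1: Team Gamma 62/163 = 38.0%, Team Beta 58/115 = 50.4% → Team Beta
P0: Team Gamma 9/38 = 23.7%, Team Beta 141/424 = 33.3% → Team Beta
P3: Team Gamma 242/404 = 59.9%, Team Beta 41/57 = 71.9% → Team Beta
P2: Team Gamma 85/173 = 49.1%, Team Beta 134/214 = 62.6% → Team Beta
Overall: Team Gamma 398/778 = 51.2%, Team Beta 374/810 = 46.2% → Team Gamma
Team Beta wins each ticket group but Team Gamma wins overall — the comparison reverses. Team Beta's tickets skew toward P0, which has a lower base rate.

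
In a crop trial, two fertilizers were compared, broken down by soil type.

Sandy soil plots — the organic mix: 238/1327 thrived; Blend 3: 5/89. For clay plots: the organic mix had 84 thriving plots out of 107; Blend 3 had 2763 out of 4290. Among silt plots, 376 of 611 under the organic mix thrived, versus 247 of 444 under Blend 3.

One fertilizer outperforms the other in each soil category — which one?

Sandy soil: the organic mix 238/1327 = 17.9%, Blend 3 5/89 = 5.6% → the organic mix
Clay: the organic mix 84/107 = 78.5%, Blend 3 2763/4290 = 64.4% → the organic mix
Silt: the organic mix 376/611 = 61.5%, Blend 3 247/444 = 55.6% → the organic mix
The organic mix has the higher rate in all 3 groups.

the organic mix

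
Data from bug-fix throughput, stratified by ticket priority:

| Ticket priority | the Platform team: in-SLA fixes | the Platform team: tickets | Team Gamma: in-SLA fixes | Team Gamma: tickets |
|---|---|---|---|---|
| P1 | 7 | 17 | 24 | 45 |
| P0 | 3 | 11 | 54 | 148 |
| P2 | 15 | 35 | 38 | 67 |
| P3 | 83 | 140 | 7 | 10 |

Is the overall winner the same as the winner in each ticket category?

No

P1: the Platform team 7/17 = 41.2%, Team Gamma 24/45 = 53.3% → Team Gamma
P0: the Platform team 3/11 = 27.3%, Team Gamma 54/148 = 36.5% → Team Gamma
P2: the Platform team 15/35 = 42.9%, Team Gamma 38/67 = 56.7% → Team Gamma
P3: the Platform team 83/140 = 59.3%, Team Gamma 7/10 = 70.0% → Team Gamma
Overall: the Platform team 108/203 = 53.2%, Team Gamma 123/270 = 45.6% → the Platform team
Team Gamma wins each ticket group but the Platform team wins overall — the comparison reverses. Team Gamma's tickets skew toward P0, which has a lower base rate.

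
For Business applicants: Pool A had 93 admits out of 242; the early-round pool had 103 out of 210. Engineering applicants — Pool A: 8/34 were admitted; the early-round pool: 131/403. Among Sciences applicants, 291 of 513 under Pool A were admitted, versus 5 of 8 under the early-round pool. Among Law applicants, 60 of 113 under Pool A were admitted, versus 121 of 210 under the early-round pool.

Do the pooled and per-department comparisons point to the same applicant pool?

Business: Pool A 93/242 = 38.4%, the early-round pool 103/210 = 49.0% → the early-round pool
Engineering: Pool A 8/34 = 23.5%, the early-round pool 131/403 = 32.5% → the early-round pool
Sciences: Pool A 291/513 = 56.7%, the early-round pool 5/8 = 62.5% → the early-round pool
Law: Pool A 60/113 = 53.1%, the early-round pool 121/210 = 57.6% → the early-round pool
Overall: Pool A 452/902 = 50.1%, the early-round pool 360/831 = 43.3% → Pool A
The early-round pool wins each department group but Pool A wins overall — the comparison reverses. The early-round pool's applicants skew toward Engineering, which has a lower base rate.

No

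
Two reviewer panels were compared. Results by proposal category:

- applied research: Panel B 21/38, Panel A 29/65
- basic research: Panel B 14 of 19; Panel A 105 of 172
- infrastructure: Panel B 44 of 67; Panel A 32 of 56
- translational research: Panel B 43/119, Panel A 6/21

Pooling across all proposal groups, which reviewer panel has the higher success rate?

Panel A

Applied research: Panel B 21/38 = 55.3%, Panel A 29/65 = 44.6% → Panel B
Basic research: Panel B 14/19 = 73.7%, Panel A 105/172 = 61.0% → Panel B
Infrastructure: Panel B 44/67 = 65.7%, Panel A 32/56 = 57.1% → Panel B
Translational research: Panel B 43/119 = 36.1%, Panel A 6/21 = 28.6% → Panel B
Overall: Panel B 122/243 = 50.2%, Panel A 172/314 = 54.8% → Panel A
(Panel B wins every proposal group but Panel A wins overall — Panel B's proposals skew toward the low-rate translational research group.)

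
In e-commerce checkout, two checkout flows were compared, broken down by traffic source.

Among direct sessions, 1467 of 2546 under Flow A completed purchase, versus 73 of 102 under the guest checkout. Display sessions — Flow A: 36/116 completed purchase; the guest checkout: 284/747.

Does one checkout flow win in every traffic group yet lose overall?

Yes

Direct: Flow A 1467/2546 = 57.6%, the guest checkout 73/102 = 71.6% → the guest checkout
Display: Flow A 36/116 = 31.0%, the guest checkout 284/747 = 38.0% → the guest checkout
Overall: Flow A 1503/2662 = 56.5%, the guest checkout 357/849 = 42.0% → Flow A
The guest checkout wins each traffic group but Flow A wins overall — the comparison reverses. The guest checkout's sessions skew toward display, which has a lower base rate.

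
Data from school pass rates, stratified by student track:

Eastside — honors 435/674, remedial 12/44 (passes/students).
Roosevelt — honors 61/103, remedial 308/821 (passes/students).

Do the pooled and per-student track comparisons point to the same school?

No

Honors: Eastside 435/674 = 64.5%, Roosevelt 61/103 = 59.2% → Eastside
Remedial: Eastside 12/44 = 27.3%, Roosevelt 308/821 = 37.5% → Roosevelt
Overall: Eastside 447/718 = 62.3%, Roosevelt 369/924 = 39.9% → Eastside
Neither sweeps: Eastside wins 1 of 2 groups, Roosevelt wins 1. Eastside wins overall but not every group — no Simpson reversal.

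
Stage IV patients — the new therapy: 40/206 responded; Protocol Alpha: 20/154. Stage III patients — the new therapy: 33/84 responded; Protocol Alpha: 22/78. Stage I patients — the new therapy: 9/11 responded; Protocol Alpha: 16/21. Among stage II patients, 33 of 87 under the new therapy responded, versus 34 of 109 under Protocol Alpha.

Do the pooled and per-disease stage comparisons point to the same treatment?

Stage IV: the new therapy 40/206 = 19.4%, Protocol Alpha 20/154 = 13.0% → the new therapy
Stage III: the new therapy 33/84 = 39.3%, Protocol Alpha 22/78 = 28.2% → the new therapy
Stage I: the new therapy 9/11 = 81.8%, Protocol Alpha 16/21 = 76.2% → the new therapy
Stage II: the new therapy 33/87 = 37.9%, Protocol Alpha 34/109 = 31.2% → the new therapy
Overall: the new therapy 115/388 = 29.6%, Protocol Alpha 92/362 = 25.4% → the new therapy
The new therapy wins overall and in every disease group — no reversal.

Yes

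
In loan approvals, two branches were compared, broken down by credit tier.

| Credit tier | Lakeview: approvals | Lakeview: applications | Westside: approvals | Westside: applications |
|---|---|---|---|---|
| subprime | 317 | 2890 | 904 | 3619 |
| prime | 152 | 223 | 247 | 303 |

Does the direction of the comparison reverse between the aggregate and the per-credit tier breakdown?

No

Subprime: Lakeview 317/2890 = 11.0%, Westside 904/3619 = 25.0% → Westside
Prime: Lakeview 152/223 = 68.2%, Westside 247/303 = 81.5% → Westside
Overall: Lakeview 469/3113 = 15.1%, Westside 1151/3922 = 29.3% → Westside
Westside wins overall and in every credit group — no reversal.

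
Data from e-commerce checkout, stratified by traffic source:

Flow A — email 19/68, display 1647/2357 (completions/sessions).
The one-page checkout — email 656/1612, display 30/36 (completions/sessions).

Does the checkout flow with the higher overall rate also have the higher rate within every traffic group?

Email: Flow A 19/68 = 27.9%, the one-page checkout 656/1612 = 40.7% → the one-page checkout
Display: Flow A 1647/2357 = 69.9%, the one-page checkout 30/36 = 83.3% → the one-page checkout
Overall: Flow A 1666/2425 = 68.7%, the one-page checkout 686/1648 = 41.6% → Flow A
The one-page checkout wins each traffic group but Flow A wins overall — the comparison reverses. The one-page checkout's sessions skew toward email, which has a lower base rate.

No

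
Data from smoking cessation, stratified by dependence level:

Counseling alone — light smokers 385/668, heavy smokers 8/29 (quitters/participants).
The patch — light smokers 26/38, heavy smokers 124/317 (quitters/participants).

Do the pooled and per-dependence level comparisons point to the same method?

Light smokers: counseling alone 385/668 = 57.6%, the patch 26/38 = 68.4% → the patch
Heavy smokers: counseling alone 8/29 = 27.6%, the patch 124/317 = 39.1% → the patch
Overall: counseling alone 393/697 = 56.4%, the patch 150/355 = 42.3% → counseling alone
The patch wins each dependence group but counseling alone wins overall — the comparison reverses. The patch's participants skew toward heavy smokers, which has a lower base rate.

No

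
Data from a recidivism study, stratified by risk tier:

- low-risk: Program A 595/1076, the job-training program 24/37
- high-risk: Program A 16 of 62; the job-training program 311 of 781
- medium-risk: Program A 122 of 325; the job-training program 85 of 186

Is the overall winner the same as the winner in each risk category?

Low-risk: Program A 595/1076 = 55.3%, the job-training program 24/37 = 64.9% → the job-training program
High-risk: Program A 16/62 = 25.8%, the job-training program 311/781 = 39.8% → the job-training program
Medium-risk: Program A 122/325 = 37.5%, the job-training program 85/186 = 45.7% → the job-training program
Overall: Program A 733/1463 = 50.1%, the job-training program 420/1004 = 41.8% → Program A
The job-training program wins each risk group but Program A wins overall — the comparison reverses. The job-training program's participants skew toward high-risk, which has a lower base rate.

No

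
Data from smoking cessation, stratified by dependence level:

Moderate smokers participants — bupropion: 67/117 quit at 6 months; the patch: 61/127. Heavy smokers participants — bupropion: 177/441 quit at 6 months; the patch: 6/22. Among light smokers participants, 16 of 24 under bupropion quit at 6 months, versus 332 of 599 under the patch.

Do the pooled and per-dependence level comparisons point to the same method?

Moderate smokers: bupropion 67/117 = 57.3%, the patch 61/127 = 48.0% → bupropion
Heavy smokers: bupropion 177/441 = 40.1%, the patch 6/22 = 27.3% → bupropion
Light smokers: bupropion 16/24 = 66.7%, the patch 332/599 = 55.4% → bupropion
Overall: bupropion 260/582 = 44.7%, the patch 399/748 = 53.3% → the patch
Bupropion wins each dependence group but the patch wins overall — the comparison reverses. Bupropion's participants skew toward heavy smokers, which has a lower base rate.

No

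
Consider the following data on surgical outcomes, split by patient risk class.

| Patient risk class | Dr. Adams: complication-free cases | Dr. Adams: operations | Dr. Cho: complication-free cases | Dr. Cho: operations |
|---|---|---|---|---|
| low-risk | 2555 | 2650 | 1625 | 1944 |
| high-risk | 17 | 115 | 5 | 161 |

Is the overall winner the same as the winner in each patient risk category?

Low-risk: Dr. Adams 2555/2650 = 96.4%, Dr. Cho 1625/1944 = 83.6% → Dr. Adams
High-risk: Dr. Adams 17/115 = 14.8%, Dr. Cho 5/161 = 3.1% → Dr. Adams
Overall: Dr. Adams 2572/2765 = 93.0%, Dr. Cho 1630/2105 = 77.4% → Dr. Adams
Dr. Adams wins overall and in every patient risk group — no reversal.

Yes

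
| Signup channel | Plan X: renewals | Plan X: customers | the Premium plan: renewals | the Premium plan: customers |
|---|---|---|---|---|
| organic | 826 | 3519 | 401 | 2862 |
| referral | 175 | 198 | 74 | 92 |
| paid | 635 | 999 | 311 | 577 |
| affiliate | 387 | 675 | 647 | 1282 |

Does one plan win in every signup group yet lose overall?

No

Organic: Plan X 826/3519 = 23.5%, the Premium plan 401/2862 = 14.0% → Plan X
Referral: Plan X 175/198 = 88.4%, the Premium plan 74/92 = 80.4% → Plan X
Paid: Plan X 635/999 = 63.6%, the Premium plan 311/577 = 53.9% → Plan X
Affiliate: Plan X 387/675 = 57.3%, the Premium plan 647/1282 = 50.5% → Plan X
Overall: Plan X 2023/5391 = 37.5%, the Premium plan 1433/4813 = 29.8% → Plan X
Plan X wins overall and in every signup group — no reversal.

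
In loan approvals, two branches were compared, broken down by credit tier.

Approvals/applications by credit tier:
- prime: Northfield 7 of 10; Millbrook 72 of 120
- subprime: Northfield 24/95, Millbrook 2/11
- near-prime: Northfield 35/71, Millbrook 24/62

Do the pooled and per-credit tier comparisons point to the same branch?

Prime: Northfield 7/10 = 70.0%, Millbrook 72/120 = 60.0% → Northfield
Subprime: Northfield 24/95 = 25.3%, Millbrook 2/11 = 18.2% → Northfield
Near-prime: Northfield 35/71 = 49.3%, Millbrook 24/62 = 38.7% → Northfield
Overall: Northfield 66/176 = 37.5%, Millbrook 98/193 = 50.8% → Millbrook
Northfield wins each credit group but Millbrook wins overall — the comparison reverses. Northfield's applications skew toward subprime, which has a lower base rate.

No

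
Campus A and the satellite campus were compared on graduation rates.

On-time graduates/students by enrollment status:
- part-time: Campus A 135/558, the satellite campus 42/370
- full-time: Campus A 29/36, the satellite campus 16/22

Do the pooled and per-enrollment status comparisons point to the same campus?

Yes

Part-time: Campus A 135/558 = 24.2%, the satellite campus 42/370 = 11.4% → Campus A
Full-time: Campus A 29/36 = 80.6%, the satellite campus 16/22 = 72.7% → Campus A
Overall: Campus A 164/594 = 27.6%, the satellite campus 58/392 = 14.8% → Campus A
Campus A wins overall and in every enrollment group — no reversal.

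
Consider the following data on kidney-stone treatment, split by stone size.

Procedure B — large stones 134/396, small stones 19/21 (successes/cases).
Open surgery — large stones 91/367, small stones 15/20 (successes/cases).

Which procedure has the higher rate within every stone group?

Procedure B

Large stones: Procedure B 134/396 = 33.8%, open surgery 91/367 = 24.8% → Procedure B
Small stones: Procedure B 19/21 = 90.5%, open surgery 15/20 = 75.0% → Procedure B
Procedure B has the higher rate in both groups.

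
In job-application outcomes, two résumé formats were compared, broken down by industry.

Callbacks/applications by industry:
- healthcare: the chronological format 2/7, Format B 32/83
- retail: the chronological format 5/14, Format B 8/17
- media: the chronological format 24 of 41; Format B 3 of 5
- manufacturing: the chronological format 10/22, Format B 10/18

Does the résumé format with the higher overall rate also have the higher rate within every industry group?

Healthcare: the chronological format 2/7 = 28.6%, Format B 32/83 = 38.6% → Format B
Retail: the chronological format 5/14 = 35.7%, Format B 8/17 = 47.1% → Format B
Media: the chronological format 24/41 = 58.5%, Format B 3/5 = 60.0% → Format B
Manufacturing: the chronological format 10/22 = 45.5%, Format B 10/18 = 55.6% → Format B
Overall: the chronological format 41/84 = 48.8%, Format B 53/123 = 43.1% → the chronological format
Format B wins each industry group but the chronological format wins overall — the comparison reverses. Format B's applications skew toward healthcare, which has a lower base rate.

No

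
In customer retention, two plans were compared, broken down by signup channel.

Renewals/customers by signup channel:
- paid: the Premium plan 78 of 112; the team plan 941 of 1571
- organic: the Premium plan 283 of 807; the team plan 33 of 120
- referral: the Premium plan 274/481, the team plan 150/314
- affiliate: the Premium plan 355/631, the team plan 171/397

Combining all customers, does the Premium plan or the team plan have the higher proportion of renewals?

Paid: the Premium plan 78/112 = 69.6%, the team plan 941/1571 = 59.9% → the Premium plan
Organic: the Premium plan 283/807 = 35.1%, the team plan 33/120 = 27.5% → the Premium plan
Referral: the Premium plan 274/481 = 57.0%, the team plan 150/314 = 47.8% → the Premium plan
Affiliate: the Premium plan 355/631 = 56.3%, the team plan 171/397 = 43.1% → the Premium plan
Overall: the Premium plan 990/2031 = 48.7%, the team plan 1295/2402 = 53.9% → the team plan
(The Premium plan wins every signup group but the team plan wins overall — the Premium plan's customers skew toward the low-rate organic group.)

the team plan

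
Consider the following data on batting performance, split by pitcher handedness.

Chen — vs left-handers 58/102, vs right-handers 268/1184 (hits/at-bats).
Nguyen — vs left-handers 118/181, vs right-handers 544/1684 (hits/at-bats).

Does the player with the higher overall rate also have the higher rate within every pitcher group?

Vs left-handers: Chen 58/102 = 56.9%, Nguyen 118/181 = 65.2% → Nguyen
Vs right-handers: Chen 268/1184 = 22.6%, Nguyen 544/1684 = 32.3% → Nguyen
Overall: Chen 326/1286 = 25.3%, Nguyen 662/1865 = 35.5% → Nguyen
Nguyen wins overall and in every pitcher group — no reversal.

Yes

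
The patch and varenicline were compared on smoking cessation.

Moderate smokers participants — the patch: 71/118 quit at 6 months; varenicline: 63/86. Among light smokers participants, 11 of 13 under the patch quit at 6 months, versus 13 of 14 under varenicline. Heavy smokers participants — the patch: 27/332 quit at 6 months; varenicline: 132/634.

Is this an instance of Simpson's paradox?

Moderate smokers: the patch 71/118 = 60.2%, varenicline 63/86 = 73.3% → varenicline
Light smokers: the patch 11/13 = 84.6%, varenicline 13/14 = 92.9% → varenicline
Heavy smokers: the patch 27/332 = 8.1%, varenicline 132/634 = 20.8% → varenicline
Overall: the patch 109/463 = 23.5%, varenicline 208/734 = 28.3% → varenicline
Varenicline wins overall and in every dependence group — no reversal.

No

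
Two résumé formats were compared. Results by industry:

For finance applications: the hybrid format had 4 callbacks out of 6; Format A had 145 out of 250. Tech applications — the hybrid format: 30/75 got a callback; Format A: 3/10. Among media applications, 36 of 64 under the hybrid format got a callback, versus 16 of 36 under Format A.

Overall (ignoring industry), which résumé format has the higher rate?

Format A

Finance: the hybrid format 4/6 = 66.7%, Format A 145/250 = 58.0% → the hybrid format
Tech: the hybrid format 30/75 = 40.0%, Format A 3/10 = 30.0% → the hybrid format
Media: the hybrid format 36/64 = 56.2%, Format A 16/36 = 44.4% → the hybrid format
Overall: the hybrid format 70/145 = 48.3%, Format A 164/296 = 55.4% → Format A
(The hybrid format wins every industry group but Format A wins overall — the hybrid format's applications skew toward the low-rate tech group.)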